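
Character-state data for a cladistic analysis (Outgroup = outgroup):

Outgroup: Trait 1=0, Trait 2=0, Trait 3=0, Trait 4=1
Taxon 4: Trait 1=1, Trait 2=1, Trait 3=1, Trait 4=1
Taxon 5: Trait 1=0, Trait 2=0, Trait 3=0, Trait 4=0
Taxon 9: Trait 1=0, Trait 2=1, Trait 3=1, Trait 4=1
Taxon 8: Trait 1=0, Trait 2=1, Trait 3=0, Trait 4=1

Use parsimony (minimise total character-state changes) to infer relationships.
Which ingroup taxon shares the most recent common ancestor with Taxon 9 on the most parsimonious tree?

Taxon 4

Character polarity is set by the outgroup: the derived state is whichever differs from the outgroup's state, so for Trait 4 the derived state is '0', and for the remaining characters it is '1'.
Trait 1: derived state '1' in Taxon 4 only — an autapomorphy, so it tells us nothing about relationships among taxa.
Trait 2: derived state '1' in Taxon 4, Taxon 8, and Taxon 9 only — synapomorphy for {Taxon 4, Taxon 8, Taxon 9}.
Trait 3: derived state '1' in Taxon 4 and Taxon 9 only — synapomorphy for {Taxon 4, Taxon 9}.
Trait 4 (derived state '0') is unique to Taxon 5 (autapomorphy; uninformative for grouping).
Most parsimonious ingroup topology: (((Taxon 4,Taxon 9),Taxon 8),Taxon 5).
Taxon 9 and Taxon 4 form a cherry on this tree, so they are sister taxa.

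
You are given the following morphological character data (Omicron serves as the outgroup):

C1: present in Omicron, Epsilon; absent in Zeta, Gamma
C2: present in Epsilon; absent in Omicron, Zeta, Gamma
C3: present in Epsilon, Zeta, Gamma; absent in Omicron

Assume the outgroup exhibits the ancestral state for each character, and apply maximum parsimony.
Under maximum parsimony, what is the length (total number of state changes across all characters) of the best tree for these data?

Character polarity is set by the outgroup: the derived state is whichever differs from the outgroup's state, so for C1 the derived state is 'absent', and for the remaining characters it is 'present'.
Only Gamma and Zeta show the derived state 'absent' for C1, supporting them as a clade.
C2 (derived state 'present') is unique to Epsilon (autapomorphy; uninformative for grouping).
All ingroup taxa share the derived state 'present' for C3; it defines the ingroup but does not resolve relationships within it.
Most parsimonious ingroup topology: (Epsilon,(Zeta,Gamma)).
Changes per character on this tree: C1: 1; C2: 1; C3: 1.
Total = 3.

3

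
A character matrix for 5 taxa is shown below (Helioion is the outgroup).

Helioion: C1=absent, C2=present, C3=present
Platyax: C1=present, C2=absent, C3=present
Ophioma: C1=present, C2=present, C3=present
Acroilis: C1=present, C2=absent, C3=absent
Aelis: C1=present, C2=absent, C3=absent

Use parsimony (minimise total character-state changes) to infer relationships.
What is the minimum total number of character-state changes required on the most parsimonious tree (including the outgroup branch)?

3

Character polarity is set by the outgroup: the derived state is whichever differs from the outgroup's state, so for C2, C3 the derived state is 'absent', and for the remaining characters it is 'present'.
C1 (derived state 'present') is shared by all ingroup taxa — unites the whole ingroup.
Only Acroilis, Aelis, and Platyax show the derived state 'absent' for C2, supporting them as a clade.
Only Acroilis and Aelis show the derived state 'absent' for C3, supporting them as a clade.
Most parsimonious ingroup topology: ((Platyax,(Acroilis,Aelis)),Ophioma).
Changes per character on this tree: C1: 1; C2: 1; C3: 1.
Total = 3.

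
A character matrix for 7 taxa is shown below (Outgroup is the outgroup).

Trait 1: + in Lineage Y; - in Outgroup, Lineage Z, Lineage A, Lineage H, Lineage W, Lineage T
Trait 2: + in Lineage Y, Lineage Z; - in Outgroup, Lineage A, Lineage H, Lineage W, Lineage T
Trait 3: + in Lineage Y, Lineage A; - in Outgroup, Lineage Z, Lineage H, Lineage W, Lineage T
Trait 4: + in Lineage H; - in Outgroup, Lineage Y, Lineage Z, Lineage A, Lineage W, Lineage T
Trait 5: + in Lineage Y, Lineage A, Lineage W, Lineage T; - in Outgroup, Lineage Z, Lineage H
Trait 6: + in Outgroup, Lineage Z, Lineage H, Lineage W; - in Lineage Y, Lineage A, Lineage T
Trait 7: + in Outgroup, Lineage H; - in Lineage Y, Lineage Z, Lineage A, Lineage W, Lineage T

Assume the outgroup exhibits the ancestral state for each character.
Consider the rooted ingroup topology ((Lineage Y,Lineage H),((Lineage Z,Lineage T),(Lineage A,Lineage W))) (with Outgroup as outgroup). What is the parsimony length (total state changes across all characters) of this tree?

Map each character onto ((Lineage Y,Lineage H),((Lineage Z,Lineage T),(Lineage A,Lineage W))) (rooted by Outgroup) and count the minimum state changes it requires (Fitch parsimony):
Trait 1: 1; Trait 2: 2; Trait 3: 2; Trait 4: 1; Trait 5: 3; Trait 6: 3; Trait 7: 2.
Total tree length = 14.

14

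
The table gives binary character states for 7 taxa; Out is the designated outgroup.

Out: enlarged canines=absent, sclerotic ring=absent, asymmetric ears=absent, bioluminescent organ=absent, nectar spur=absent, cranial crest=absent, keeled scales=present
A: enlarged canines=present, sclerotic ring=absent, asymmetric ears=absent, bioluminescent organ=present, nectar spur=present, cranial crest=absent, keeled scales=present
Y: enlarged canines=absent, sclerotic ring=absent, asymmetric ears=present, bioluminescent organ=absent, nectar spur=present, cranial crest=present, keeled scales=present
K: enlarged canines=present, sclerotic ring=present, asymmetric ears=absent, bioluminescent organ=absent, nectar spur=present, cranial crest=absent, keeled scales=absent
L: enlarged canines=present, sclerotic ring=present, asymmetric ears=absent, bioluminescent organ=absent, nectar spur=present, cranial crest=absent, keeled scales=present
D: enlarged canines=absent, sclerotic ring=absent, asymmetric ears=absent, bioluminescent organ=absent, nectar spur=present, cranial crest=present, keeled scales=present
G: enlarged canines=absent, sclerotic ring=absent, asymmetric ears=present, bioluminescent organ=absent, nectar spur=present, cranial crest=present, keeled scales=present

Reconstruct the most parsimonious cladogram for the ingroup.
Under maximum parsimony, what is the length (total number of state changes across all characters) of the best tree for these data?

Character polarity is set by the outgroup: the derived state is whichever differs from the outgroup's state, so for keeled scales the derived state is 'absent', and for the remaining characters it is 'present'.
enlarged canines (derived state 'present') is shared by A, K, and L — a synapomorphy uniting that clade.
sclerotic ring: derived state 'present' in K and L only — synapomorphy for {K, L}.
asymmetric ears: derived state 'present' in G and Y only — synapomorphy for {G, Y}.
bioluminescent organ: derived state 'present' in A only — an autapomorphy, so it tells us nothing about relationships among taxa.
All ingroup taxa share the derived state 'present' for nectar spur; it defines the ingroup but does not resolve relationships within it.
Only D, G, and Y show the derived state 'present' for cranial crest, supporting them as a clade.
keeled scales: derived state 'absent' in K only — an autapomorphy, so it tells us nothing about relationships among taxa.
Most parsimonious ingroup topology: ((A,(K,L)),((Y,G),D)).
Changes per character on this tree: enlarged canines: 1; sclerotic ring: 1; asymmetric ears: 1; bioluminescent organ: 1; nectar spur: 1; cranial crest: 1; keeled scales: 1.
Total = 7.

7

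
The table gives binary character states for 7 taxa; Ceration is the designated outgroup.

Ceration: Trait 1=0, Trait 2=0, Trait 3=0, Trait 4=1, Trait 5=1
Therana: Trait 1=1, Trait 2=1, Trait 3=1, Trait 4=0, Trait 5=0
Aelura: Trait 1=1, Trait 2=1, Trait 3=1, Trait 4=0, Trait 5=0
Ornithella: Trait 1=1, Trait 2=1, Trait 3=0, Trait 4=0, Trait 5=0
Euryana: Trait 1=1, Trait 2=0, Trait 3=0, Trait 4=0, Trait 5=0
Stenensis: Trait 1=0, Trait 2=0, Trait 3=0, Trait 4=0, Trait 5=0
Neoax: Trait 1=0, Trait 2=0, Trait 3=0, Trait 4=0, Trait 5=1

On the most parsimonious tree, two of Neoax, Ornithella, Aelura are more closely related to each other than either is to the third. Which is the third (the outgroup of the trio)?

Neoax

Character polarity is set by the outgroup: the derived state is whichever differs from the outgroup's state, so for Trait 4, Trait 5 the derived state is '0', and for the remaining characters it is '1'.
Trait 1 (derived state '1') is shared by Aelura, Euryana, Ornithella, and Therana — a synapomorphy uniting that clade.
Only Aelura, Ornithella, and Therana show the derived state '1' for Trait 2, supporting them as a clade.
Only Aelura and Therana show the derived state '1' for Trait 3, supporting them as a clade.
Trait 4 (derived state '0') is shared by all ingroup taxa — unites the whole ingroup.
Trait 5: derived state '0' in Aelura, Euryana, Ornithella, Stenensis, and Therana only — synapomorphy for {Aelura, Euryana, Ornithella, Stenensis, Therana}.
Most parsimonious ingroup topology: (((((Therana,Aelura),Ornithella),Euryana),Stenensis),Neoax).
Ornithella and Aelura share a more recent common ancestor with each other than either does with Neoax, so Neoax is the least closely related of the three.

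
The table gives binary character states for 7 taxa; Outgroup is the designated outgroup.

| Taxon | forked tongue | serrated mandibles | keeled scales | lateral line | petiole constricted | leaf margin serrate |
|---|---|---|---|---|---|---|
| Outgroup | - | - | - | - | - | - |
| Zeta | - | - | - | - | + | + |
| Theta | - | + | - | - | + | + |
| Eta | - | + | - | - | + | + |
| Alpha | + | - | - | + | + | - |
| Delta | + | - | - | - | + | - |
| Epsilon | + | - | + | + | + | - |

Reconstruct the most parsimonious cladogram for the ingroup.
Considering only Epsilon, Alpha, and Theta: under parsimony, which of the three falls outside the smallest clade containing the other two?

The outgroup has state '-' for every character, so '+' is the derived state throughout.
forked tongue: derived state '+' in Alpha, Delta, and Epsilon only — synapomorphy for {Alpha, Delta, Epsilon}.
serrated mandibles (derived state '+') is shared by Eta and Theta — a synapomorphy uniting that clade.
keeled scales: derived state '+' in Epsilon only — an autapomorphy, so it tells us nothing about relationships among taxa.
lateral line (derived state '+') is shared by Alpha and Epsilon — a synapomorphy uniting that clade.
petiole constricted (derived state '+') is shared by all ingroup taxa — unites the whole ingroup.
Only Eta, Theta, and Zeta show the derived state '+' for leaf margin serrate, supporting them as a clade.
Most parsimonious ingroup topology: ((Zeta,(Theta,Eta)),((Alpha,Epsilon),Delta)).
Epsilon and Alpha share a more recent common ancestor with each other than either does with Theta, so Theta is the least closely related of the three.

Theta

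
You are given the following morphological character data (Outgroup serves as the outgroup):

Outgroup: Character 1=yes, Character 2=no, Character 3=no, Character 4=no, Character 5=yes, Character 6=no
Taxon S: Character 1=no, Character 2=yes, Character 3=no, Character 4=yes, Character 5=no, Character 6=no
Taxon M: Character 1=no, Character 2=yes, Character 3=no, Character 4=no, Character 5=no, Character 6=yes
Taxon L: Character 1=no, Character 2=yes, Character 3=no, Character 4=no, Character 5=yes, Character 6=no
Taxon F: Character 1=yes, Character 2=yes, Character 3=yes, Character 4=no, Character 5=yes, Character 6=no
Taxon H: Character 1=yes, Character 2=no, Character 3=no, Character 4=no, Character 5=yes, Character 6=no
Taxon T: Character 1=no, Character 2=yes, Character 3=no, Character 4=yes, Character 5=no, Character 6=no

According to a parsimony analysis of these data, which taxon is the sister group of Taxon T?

Character polarity is set by the outgroup: the derived state is whichever differs from the outgroup's state, so for Character 1, Character 5 the derived state is 'no', and for the remaining characters it is 'yes'.
Character 1 (derived state 'no') is shared by Taxon L, Taxon M, Taxon S, and Taxon T — a synapomorphy uniting that clade.
Character 2 (derived state 'yes') is shared by Taxon F, Taxon L, Taxon M, Taxon S, and Taxon T — a synapomorphy uniting that clade.
Character 3 (derived state 'yes') is unique to Taxon F (autapomorphy; uninformative for grouping).
Character 4 (derived state 'yes') is shared by Taxon S and Taxon T — a synapomorphy uniting that clade.
Character 5: derived state 'no' in Taxon M, Taxon S, and Taxon T only — synapomorphy for {Taxon M, Taxon S, Taxon T}.
Character 6: derived state 'yes' in Taxon M only — an autapomorphy, so it tells us nothing about relationships among taxa.
Most parsimonious ingroup topology: (((((Taxon S,Taxon T),Taxon M),Taxon L),Taxon F),Taxon H).
Taxon T and Taxon S form a cherry on this tree, so they are sister taxa.

Taxon S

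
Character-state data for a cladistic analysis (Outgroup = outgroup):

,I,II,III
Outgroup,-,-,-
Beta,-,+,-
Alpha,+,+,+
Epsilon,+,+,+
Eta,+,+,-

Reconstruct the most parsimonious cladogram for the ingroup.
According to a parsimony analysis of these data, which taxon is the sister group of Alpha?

Epsilon

The outgroup has state '-' for every character, so '+' is the derived state throughout.
I (derived state '+') is shared by Alpha, Epsilon, and Eta — a synapomorphy uniting that clade.
II (derived state '+') is shared by all ingroup taxa — unites the whole ingroup.
III (derived state '+') is shared by Alpha and Epsilon — a synapomorphy uniting that clade.
Most parsimonious ingroup topology: (Beta,((Alpha,Epsilon),Eta)).
Alpha and Epsilon form a cherry on this tree, so they are sister taxa.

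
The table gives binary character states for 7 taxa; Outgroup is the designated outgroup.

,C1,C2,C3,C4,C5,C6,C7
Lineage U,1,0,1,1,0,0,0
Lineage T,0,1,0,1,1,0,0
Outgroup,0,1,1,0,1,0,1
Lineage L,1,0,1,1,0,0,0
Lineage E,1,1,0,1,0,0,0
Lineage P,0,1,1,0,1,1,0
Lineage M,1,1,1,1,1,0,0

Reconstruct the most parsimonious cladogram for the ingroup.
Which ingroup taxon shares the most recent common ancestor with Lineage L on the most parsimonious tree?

Character polarity is set by the outgroup: the derived state is whichever differs from the outgroup's state, so for C2, C3, C5, C7 the derived state is '0', and for the remaining characters it is '1'.
C1 (derived state '1') is shared by Lineage E, Lineage L, Lineage M, and Lineage U — a synapomorphy uniting that clade.
C2: derived state '0' in Lineage L and Lineage U only — synapomorphy for {Lineage L, Lineage U}.
C3 groups Lineage E and Lineage T, which is incompatible with the clades supported by the remaining characters; treating it as convergent (homoplasy) costs fewer steps than any alternative tree.
Only Lineage E, Lineage L, Lineage M, Lineage T, and Lineage U show the derived state '1' for C4, supporting them as a clade.
C5: derived state '0' in Lineage E, Lineage L, and Lineage U only — synapomorphy for {Lineage E, Lineage L, Lineage U}.
C6: derived state '1' in Lineage P only — an autapomorphy, so it tells us nothing about relationships among taxa.
C7 (derived state '0') is shared by all ingroup taxa — unites the whole ingroup.
Most parsimonious ingroup topology: (((((Lineage U,Lineage L),Lineage E),Lineage M),Lineage T),Lineage P).
Lineage L and Lineage U form a cherry on this tree, so they are sister taxa.

Lineage U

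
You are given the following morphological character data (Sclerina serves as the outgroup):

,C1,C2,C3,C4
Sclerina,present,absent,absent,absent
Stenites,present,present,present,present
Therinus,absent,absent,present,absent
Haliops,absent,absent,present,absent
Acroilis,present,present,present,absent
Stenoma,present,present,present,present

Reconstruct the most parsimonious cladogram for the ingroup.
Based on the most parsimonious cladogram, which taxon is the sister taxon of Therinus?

Character polarity is set by the outgroup: the derived state is whichever differs from the outgroup's state, so for C1 the derived state is 'absent', and for the remaining characters it is 'present'.
C1: derived state 'absent' in Haliops and Therinus only — synapomorphy for {Haliops, Therinus}.
Only Acroilis, Stenites, and Stenoma show the derived state 'present' for C2, supporting them as a clade.
All ingroup taxa share the derived state 'present' for C3; it defines the ingroup but does not resolve relationships within it.
C4: derived state 'present' in Stenites and Stenoma only — synapomorphy for {Stenites, Stenoma}.
Most parsimonious ingroup topology: (((Stenites,Stenoma),Acroilis),(Therinus,Haliops)).
Therinus and Haliops form a cherry on this tree, so they are sister taxa.

Haliops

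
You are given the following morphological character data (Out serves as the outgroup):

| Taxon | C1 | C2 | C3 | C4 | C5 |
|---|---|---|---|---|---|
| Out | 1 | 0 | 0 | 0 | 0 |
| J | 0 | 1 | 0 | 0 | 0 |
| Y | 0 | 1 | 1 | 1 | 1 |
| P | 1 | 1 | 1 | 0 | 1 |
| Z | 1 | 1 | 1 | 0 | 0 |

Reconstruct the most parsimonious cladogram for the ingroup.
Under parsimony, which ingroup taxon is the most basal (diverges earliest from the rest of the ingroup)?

Character polarity is set by the outgroup: the derived state is whichever differs from the outgroup's state, so for C1 the derived state is '0', and for the remaining characters it is '1'.
C1 groups J and Y, which is incompatible with the clades supported by the remaining characters; treating it as convergent (homoplasy) costs fewer steps than any alternative tree.
C2 (derived state '1') is shared by all ingroup taxa — unites the whole ingroup.
C3: derived state '1' in P, Y, and Z only — synapomorphy for {P, Y, Z}.
C4: derived state '1' in Y only — an autapomorphy, so it tells us nothing about relationships among taxa.
C5: derived state '1' in P and Y only — synapomorphy for {P, Y}.
Most parsimonious ingroup topology: (J,((Y,P),Z)).
J is sister to the clade containing all other ingroup taxa, so it is the earliest-diverging (most basal) ingroup lineage.

J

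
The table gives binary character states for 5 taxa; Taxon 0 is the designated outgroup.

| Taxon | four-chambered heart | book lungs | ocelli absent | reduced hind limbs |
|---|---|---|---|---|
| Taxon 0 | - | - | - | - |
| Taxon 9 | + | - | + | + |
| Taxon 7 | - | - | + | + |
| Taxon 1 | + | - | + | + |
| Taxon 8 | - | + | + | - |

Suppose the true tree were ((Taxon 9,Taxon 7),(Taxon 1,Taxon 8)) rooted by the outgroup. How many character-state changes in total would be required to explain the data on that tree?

Map each character onto ((Taxon 9,Taxon 7),(Taxon 1,Taxon 8)) (rooted by Taxon 0) and count the minimum state changes it requires (Fitch parsimony):
four-chambered heart: 2; book lungs: 1; ocelli absent: 1; reduced hind limbs: 2.
Total tree length = 6.

6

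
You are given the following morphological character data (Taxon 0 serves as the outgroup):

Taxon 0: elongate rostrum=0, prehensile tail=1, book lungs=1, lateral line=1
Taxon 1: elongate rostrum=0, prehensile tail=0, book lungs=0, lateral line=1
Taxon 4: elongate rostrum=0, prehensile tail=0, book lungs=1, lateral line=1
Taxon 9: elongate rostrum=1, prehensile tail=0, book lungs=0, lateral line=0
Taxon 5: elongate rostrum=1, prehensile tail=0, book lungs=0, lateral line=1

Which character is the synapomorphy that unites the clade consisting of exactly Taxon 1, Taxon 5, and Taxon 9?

book lungs

Character polarity is set by the outgroup: the derived state is whichever differs from the outgroup's state, so for prehensile tail, book lungs, lateral line the derived state is '0', and for the remaining characters it is '1'.
Only Taxon 5 and Taxon 9 show the derived state '1' for elongate rostrum, supporting them as a clade.
prehensile tail (derived state '0') is shared by all ingroup taxa — unites the whole ingroup.
book lungs: derived state '0' in Taxon 1, Taxon 5, and Taxon 9 only — synapomorphy for {Taxon 1, Taxon 5, Taxon 9}.
lateral line: derived state '0' in Taxon 9 only — an autapomorphy, so it tells us nothing about relationships among taxa.
Most parsimonious ingroup topology: ((Taxon 1,(Taxon 9,Taxon 5)),Taxon 4).
The clade {Taxon 1, Taxon 5, Taxon 9} is supported by book lungs: its derived state '0' occurs in exactly those taxa and in no other taxon (including the outgroup).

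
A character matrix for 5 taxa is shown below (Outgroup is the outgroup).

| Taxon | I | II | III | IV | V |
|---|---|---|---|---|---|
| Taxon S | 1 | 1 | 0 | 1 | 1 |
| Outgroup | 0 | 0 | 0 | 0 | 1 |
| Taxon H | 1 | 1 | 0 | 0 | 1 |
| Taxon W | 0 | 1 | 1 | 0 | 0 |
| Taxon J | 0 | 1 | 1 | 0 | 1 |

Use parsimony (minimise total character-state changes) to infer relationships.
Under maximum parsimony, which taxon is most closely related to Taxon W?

Taxon J

Character polarity is set by the outgroup: the derived state is whichever differs from the outgroup's state, so for V the derived state is '0', and for the remaining characters it is '1'.
Only Taxon H and Taxon S show the derived state '1' for I, supporting them as a clade.
II (derived state '1') is shared by all ingroup taxa — unites the whole ingroup.
III: derived state '1' in Taxon J and Taxon W only — synapomorphy for {Taxon J, Taxon W}.
IV (derived state '1') is unique to Taxon S (autapomorphy; uninformative for grouping).
V (derived state '0') is unique to Taxon W (autapomorphy; uninformative for grouping).
Most parsimonious ingroup topology: ((Taxon H,Taxon S),(Taxon W,Taxon J)).
Taxon W and Taxon J form a cherry on this tree, so they are sister taxa.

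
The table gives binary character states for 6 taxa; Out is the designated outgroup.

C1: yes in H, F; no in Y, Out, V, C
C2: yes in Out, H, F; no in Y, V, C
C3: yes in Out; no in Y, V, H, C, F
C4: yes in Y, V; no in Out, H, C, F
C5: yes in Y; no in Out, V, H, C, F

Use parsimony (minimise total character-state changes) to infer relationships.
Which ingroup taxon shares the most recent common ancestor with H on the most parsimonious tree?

F

Character polarity is set by the outgroup: the derived state is whichever differs from the outgroup's state, so for C2, C3 the derived state is 'no', and for the remaining characters it is 'yes'.
C1: derived state 'yes' in F and H only — synapomorphy for {F, H}.
C2: derived state 'no' in C, V, and Y only — synapomorphy for {C, V, Y}.
All ingroup taxa share the derived state 'no' for C3; it defines the ingroup but does not resolve relationships within it.
C4 (derived state 'yes') is shared by V and Y — a synapomorphy uniting that clade.
C5: derived state 'yes' in Y only — an autapomorphy, so it tells us nothing about relationships among taxa.
Most parsimonious ingroup topology: ((H,F),((Y,V),C)).
H and F form a cherry on this tree, so they are sister taxa.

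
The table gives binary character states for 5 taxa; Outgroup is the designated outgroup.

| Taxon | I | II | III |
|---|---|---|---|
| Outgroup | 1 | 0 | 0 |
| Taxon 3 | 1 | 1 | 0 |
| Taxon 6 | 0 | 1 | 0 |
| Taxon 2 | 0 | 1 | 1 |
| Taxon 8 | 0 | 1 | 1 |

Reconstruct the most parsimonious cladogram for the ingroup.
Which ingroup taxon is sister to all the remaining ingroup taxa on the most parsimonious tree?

Taxon 3

Character polarity is set by the outgroup: the derived state is whichever differs from the outgroup's state, so for I the derived state is '0', and for the remaining characters it is '1'.
I (derived state '0') is shared by Taxon 2, Taxon 6, and Taxon 8 — a synapomorphy uniting that clade.
All ingroup taxa share the derived state '1' for II; it defines the ingroup but does not resolve relationships within it.
III (derived state '1') is shared by Taxon 2 and Taxon 8 — a synapomorphy uniting that clade.
Most parsimonious ingroup topology: (Taxon 3,(Taxon 6,(Taxon 2,Taxon 8))).
Taxon 3 is sister to the clade containing all other ingroup taxa, so it is the earliest-diverging (most basal) ingroup lineage.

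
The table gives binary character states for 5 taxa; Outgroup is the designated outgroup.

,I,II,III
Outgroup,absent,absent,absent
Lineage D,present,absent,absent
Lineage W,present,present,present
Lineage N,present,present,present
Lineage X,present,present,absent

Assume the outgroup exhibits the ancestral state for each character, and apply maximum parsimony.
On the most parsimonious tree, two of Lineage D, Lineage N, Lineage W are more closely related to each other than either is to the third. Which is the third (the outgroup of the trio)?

Lineage D

The outgroup has state 'absent' for every character, so 'present' is the derived state throughout.
All ingroup taxa share the derived state 'present' for I; it defines the ingroup but does not resolve relationships within it.
II (derived state 'present') is shared by Lineage N, Lineage W, and Lineage X — a synapomorphy uniting that clade.
Only Lineage N and Lineage W show the derived state 'present' for III, supporting them as a clade.
Most parsimonious ingroup topology: (Lineage D,((Lineage W,Lineage N),Lineage X)).
Lineage W and Lineage N share a more recent common ancestor with each other than either does with Lineage D, so Lineage D is the least closely related of the three.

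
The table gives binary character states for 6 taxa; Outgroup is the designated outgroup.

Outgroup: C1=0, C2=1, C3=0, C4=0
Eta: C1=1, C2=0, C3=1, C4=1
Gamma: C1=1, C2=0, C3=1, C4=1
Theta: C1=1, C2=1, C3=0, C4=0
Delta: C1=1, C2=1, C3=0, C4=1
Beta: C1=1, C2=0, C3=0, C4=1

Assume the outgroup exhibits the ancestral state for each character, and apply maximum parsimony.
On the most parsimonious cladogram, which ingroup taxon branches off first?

Character polarity is set by the outgroup: the derived state is whichever differs from the outgroup's state, so for C2 the derived state is '0', and for the remaining characters it is '1'.
C1 (derived state '1') is shared by all ingroup taxa — unites the whole ingroup.
C2: derived state '0' in Beta, Eta, and Gamma only — synapomorphy for {Beta, Eta, Gamma}.
C3: derived state '1' in Eta and Gamma only — synapomorphy for {Eta, Gamma}.
Only Beta, Delta, Eta, and Gamma show the derived state '1' for C4, supporting them as a clade.
Most parsimonious ingroup topology: ((((Eta,Gamma),Beta),Delta),Theta).
Theta is sister to the clade containing all other ingroup taxa, so it is the earliest-diverging (most basal) ingroup lineage.

Theta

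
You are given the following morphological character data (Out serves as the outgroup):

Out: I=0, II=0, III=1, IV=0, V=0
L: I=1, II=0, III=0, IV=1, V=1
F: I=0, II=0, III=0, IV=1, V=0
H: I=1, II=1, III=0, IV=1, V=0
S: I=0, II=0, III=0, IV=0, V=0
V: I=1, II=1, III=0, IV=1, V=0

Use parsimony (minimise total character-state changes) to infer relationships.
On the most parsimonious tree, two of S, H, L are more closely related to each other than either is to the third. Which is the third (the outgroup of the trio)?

Character polarity is set by the outgroup: the derived state is whichever differs from the outgroup's state, so for III the derived state is '0', and for the remaining characters it is '1'.
I: derived state '1' in H, L, and V only — synapomorphy for {H, L, V}.
II (derived state '1') is shared by H and V — a synapomorphy uniting that clade.
III (derived state '0') is shared by all ingroup taxa — unites the whole ingroup.
Only F, H, L, and V show the derived state '1' for IV, supporting them as a clade.
V: derived state '1' in L only — an autapomorphy, so it tells us nothing about relationships among taxa.
Most parsimonious ingroup topology: (((L,(H,V)),F),S).
H and L share a more recent common ancestor with each other than either does with S, so S is the least closely related of the three.

S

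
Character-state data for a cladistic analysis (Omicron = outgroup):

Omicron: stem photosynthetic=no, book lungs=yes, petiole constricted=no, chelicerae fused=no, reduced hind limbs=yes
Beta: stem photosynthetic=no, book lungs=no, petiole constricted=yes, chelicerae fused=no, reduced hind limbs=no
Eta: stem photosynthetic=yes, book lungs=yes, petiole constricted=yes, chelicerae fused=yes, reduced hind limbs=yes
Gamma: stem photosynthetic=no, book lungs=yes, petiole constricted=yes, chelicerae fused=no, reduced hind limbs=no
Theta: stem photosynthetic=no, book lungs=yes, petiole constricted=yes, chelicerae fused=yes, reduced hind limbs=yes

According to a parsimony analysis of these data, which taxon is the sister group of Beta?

Gamma

Character polarity is set by the outgroup: the derived state is whichever differs from the outgroup's state, so for book lungs, reduced hind limbs the derived state is 'no', and for the remaining characters it is 'yes'.
stem photosynthetic (derived state 'yes') is unique to Eta (autapomorphy; uninformative for grouping).
book lungs: derived state 'no' in Beta only — an autapomorphy, so it tells us nothing about relationships among taxa.
All ingroup taxa share the derived state 'yes' for petiole constricted; it defines the ingroup but does not resolve relationships within it.
Only Eta and Theta show the derived state 'yes' for chelicerae fused, supporting them as a clade.
reduced hind limbs (derived state 'no') is shared by Beta and Gamma — a synapomorphy uniting that clade.
Most parsimonious ingroup topology: ((Beta,Gamma),(Eta,Theta)).
Beta and Gamma form a cherry on this tree, so they are sister taxa.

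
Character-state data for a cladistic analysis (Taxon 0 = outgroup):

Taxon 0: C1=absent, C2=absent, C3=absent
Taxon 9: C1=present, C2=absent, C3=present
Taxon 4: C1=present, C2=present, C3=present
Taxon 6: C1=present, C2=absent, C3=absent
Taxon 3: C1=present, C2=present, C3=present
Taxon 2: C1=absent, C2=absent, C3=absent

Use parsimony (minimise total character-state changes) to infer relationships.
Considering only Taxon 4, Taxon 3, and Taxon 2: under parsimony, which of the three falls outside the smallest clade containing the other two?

The outgroup has state 'absent' for every character, so 'present' is the derived state throughout.
Only Taxon 3, Taxon 4, Taxon 6, and Taxon 9 show the derived state 'present' for C1, supporting them as a clade.
C2 (derived state 'present') is shared by Taxon 3 and Taxon 4 — a synapomorphy uniting that clade.
C3 (derived state 'present') is shared by Taxon 3, Taxon 4, and Taxon 9 — a synapomorphy uniting that clade.
Most parsimonious ingroup topology: (((Taxon 9,(Taxon 4,Taxon 3)),Taxon 6),Taxon 2).
Taxon 4 and Taxon 3 share a more recent common ancestor with each other than either does with Taxon 2, so Taxon 2 is the least closely related of the three.

Taxon 2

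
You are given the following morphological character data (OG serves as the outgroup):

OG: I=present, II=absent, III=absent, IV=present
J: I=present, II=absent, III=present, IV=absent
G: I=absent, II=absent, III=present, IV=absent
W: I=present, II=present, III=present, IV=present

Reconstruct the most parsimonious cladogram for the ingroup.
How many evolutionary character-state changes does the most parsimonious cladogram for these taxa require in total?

Character polarity is set by the outgroup: the derived state is whichever differs from the outgroup's state, so for I, IV the derived state is 'absent', and for the remaining characters it is 'present'.
I: derived state 'absent' in G only — an autapomorphy, so it tells us nothing about relationships among taxa.
II: derived state 'present' in W only — an autapomorphy, so it tells us nothing about relationships among taxa.
III (derived state 'present') is shared by all ingroup taxa — unites the whole ingroup.
IV: derived state 'absent' in G and J only — synapomorphy for {G, J}.
Most parsimonious ingroup topology: ((J,G),W).
Changes per character on this tree: I: 1; II: 1; III: 1; IV: 1.
Total = 4.

4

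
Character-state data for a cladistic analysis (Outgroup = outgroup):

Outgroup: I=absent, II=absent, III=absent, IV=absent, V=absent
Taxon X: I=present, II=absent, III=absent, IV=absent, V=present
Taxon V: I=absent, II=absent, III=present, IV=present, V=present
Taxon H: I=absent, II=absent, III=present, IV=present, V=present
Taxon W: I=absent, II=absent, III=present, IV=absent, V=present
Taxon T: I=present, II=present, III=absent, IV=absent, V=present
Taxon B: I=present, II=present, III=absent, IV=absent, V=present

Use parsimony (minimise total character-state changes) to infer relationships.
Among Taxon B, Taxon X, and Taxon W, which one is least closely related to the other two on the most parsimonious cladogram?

Taxon W

The outgroup has state 'absent' for every character, so 'present' is the derived state throughout.
I (derived state 'present') is shared by Taxon B, Taxon T, and Taxon X — a synapomorphy uniting that clade.
Only Taxon B and Taxon T show the derived state 'present' for II, supporting them as a clade.
Only Taxon H, Taxon V, and Taxon W show the derived state 'present' for III, supporting them as a clade.
IV (derived state 'present') is shared by Taxon H and Taxon V — a synapomorphy uniting that clade.
All ingroup taxa share the derived state 'present' for V; it defines the ingroup but does not resolve relationships within it.
Most parsimonious ingroup topology: ((Taxon X,(Taxon T,Taxon B)),((Taxon V,Taxon H),Taxon W)).
Taxon X and Taxon B share a more recent common ancestor with each other than either does with Taxon W, so Taxon W is the least closely related of the three.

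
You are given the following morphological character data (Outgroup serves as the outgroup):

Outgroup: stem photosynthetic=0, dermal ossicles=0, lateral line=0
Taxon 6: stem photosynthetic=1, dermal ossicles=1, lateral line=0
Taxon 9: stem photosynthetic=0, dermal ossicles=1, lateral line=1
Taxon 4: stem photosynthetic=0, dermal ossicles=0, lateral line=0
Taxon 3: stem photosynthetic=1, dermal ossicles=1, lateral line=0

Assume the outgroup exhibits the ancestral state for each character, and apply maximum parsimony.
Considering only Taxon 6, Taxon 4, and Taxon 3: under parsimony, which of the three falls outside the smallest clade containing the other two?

The outgroup has state '0' for every character, so '1' is the derived state throughout.
Only Taxon 3 and Taxon 6 show the derived state '1' for stem photosynthetic, supporting them as a clade.
dermal ossicles (derived state '1') is shared by Taxon 3, Taxon 6, and Taxon 9 — a synapomorphy uniting that clade.
lateral line: derived state '1' in Taxon 9 only — an autapomorphy, so it tells us nothing about relationships among taxa.
Most parsimonious ingroup topology: (Taxon 4,(Taxon 9,(Taxon 3,Taxon 6))).
Taxon 6 and Taxon 3 share a more recent common ancestor with each other than either does with Taxon 4, so Taxon 4 is the least closely related of the three.

Taxon 4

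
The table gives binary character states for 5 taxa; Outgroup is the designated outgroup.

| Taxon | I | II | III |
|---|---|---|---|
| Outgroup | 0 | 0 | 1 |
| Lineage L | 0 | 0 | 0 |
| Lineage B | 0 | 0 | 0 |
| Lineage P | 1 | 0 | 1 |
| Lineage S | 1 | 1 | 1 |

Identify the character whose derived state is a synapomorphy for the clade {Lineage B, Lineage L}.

III

Character polarity is set by the outgroup: the derived state is whichever differs from the outgroup's state, so for III the derived state is '0', and for the remaining characters it is '1'.
Only Lineage P and Lineage S show the derived state '1' for I, supporting them as a clade.
II (derived state '1') is unique to Lineage S (autapomorphy; uninformative for grouping).
III: derived state '0' in Lineage B and Lineage L only — synapomorphy for {Lineage B, Lineage L}.
Most parsimonious ingroup topology: ((Lineage L,Lineage B),(Lineage P,Lineage S)).
The clade {Lineage B, Lineage L} is supported by III: its derived state '0' occurs in exactly those taxa and in no other taxon (including the outgroup).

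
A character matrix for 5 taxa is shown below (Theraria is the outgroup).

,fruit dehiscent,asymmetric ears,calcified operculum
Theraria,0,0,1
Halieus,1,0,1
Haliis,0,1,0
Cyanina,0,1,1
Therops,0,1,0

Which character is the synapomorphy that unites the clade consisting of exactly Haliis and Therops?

calcified operculum

Character polarity is set by the outgroup: the derived state is whichever differs from the outgroup's state, so for calcified operculum the derived state is '0', and for the remaining characters it is '1'.
fruit dehiscent (derived state '1') is unique to Halieus (autapomorphy; uninformative for grouping).
asymmetric ears: derived state '1' in Cyanina, Haliis, and Therops only — synapomorphy for {Cyanina, Haliis, Therops}.
Only Haliis and Therops show the derived state '0' for calcified operculum, supporting them as a clade.
Most parsimonious ingroup topology: (Halieus,((Haliis,Therops),Cyanina)).
The clade {Haliis, Therops} is supported by calcified operculum: its derived state '0' occurs in exactly those taxa and in no other taxon (including the outgroup).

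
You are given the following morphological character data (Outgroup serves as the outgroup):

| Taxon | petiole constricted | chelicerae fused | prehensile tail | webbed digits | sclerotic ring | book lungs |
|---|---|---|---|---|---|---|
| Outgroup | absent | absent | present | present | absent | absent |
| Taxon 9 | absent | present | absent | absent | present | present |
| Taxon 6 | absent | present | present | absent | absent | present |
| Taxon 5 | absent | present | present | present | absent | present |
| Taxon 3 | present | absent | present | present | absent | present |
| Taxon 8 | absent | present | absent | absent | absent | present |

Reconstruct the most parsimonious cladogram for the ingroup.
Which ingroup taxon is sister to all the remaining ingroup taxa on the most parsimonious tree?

Character polarity is set by the outgroup: the derived state is whichever differs from the outgroup's state, so for prehensile tail, webbed digits the derived state is 'absent', and for the remaining characters it is 'present'.
petiole constricted: derived state 'present' in Taxon 3 only — an autapomorphy, so it tells us nothing about relationships among taxa.
Only Taxon 5, Taxon 6, Taxon 8, and Taxon 9 show the derived state 'present' for chelicerae fused, supporting them as a clade.
prehensile tail: derived state 'absent' in Taxon 8 and Taxon 9 only — synapomorphy for {Taxon 8, Taxon 9}.
Only Taxon 6, Taxon 8, and Taxon 9 show the derived state 'absent' for webbed digits, supporting them as a clade.
sclerotic ring: derived state 'present' in Taxon 9 only — an autapomorphy, so it tells us nothing about relationships among taxa.
All ingroup taxa share the derived state 'present' for book lungs; it defines the ingroup but does not resolve relationships within it.
Most parsimonious ingroup topology: ((((Taxon 9,Taxon 8),Taxon 6),Taxon 5),Taxon 3).
Taxon 3 is sister to the clade containing all other ingroup taxa, so it is the earliest-diverging (most basal) ingroup lineage.

Taxon 3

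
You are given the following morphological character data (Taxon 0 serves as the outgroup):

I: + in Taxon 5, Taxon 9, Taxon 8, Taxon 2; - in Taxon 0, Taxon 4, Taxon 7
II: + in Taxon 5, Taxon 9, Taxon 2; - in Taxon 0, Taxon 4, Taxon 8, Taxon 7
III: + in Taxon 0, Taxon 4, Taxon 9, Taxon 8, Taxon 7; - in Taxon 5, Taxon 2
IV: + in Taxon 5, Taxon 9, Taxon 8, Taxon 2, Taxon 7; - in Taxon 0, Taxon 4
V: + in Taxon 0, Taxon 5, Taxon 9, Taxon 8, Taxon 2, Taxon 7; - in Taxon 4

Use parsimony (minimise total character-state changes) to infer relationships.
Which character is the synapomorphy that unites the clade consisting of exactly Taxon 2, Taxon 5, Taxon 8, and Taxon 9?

I

Character polarity is set by the outgroup: the derived state is whichever differs from the outgroup's state, so for III, V the derived state is '-', and for the remaining characters it is '+'.
I: derived state '+' in Taxon 2, Taxon 5, Taxon 8, and Taxon 9 only — synapomorphy for {Taxon 2, Taxon 5, Taxon 8, Taxon 9}.
Only Taxon 2, Taxon 5, and Taxon 9 show the derived state '+' for II, supporting them as a clade.
III: derived state '-' in Taxon 2 and Taxon 5 only — synapomorphy for {Taxon 2, Taxon 5}.
Only Taxon 2, Taxon 5, Taxon 7, Taxon 8, and Taxon 9 show the derived state '+' for IV, supporting them as a clade.
V (derived state '-') is unique to Taxon 4 (autapomorphy; uninformative for grouping).
Most parsimonious ingroup topology: (((((Taxon 5,Taxon 2),Taxon 9),Taxon 8),Taxon 7),Taxon 4).
The clade {Taxon 2, Taxon 5, Taxon 8, Taxon 9} is supported by I: its derived state '+' occurs in exactly those taxa and in no other taxon (including the outgroup).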